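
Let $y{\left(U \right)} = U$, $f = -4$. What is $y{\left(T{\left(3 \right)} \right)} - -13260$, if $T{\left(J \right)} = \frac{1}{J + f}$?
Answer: $13259$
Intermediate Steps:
$T{\left(J \right)} = \frac{1}{-4 + J}$ ($T{\left(J \right)} = \frac{1}{J - 4} = \frac{1}{-4 + J}$)
$y{\left(T{\left(3 \right)} \right)} - -13260 = \frac{1}{-4 + 3} - -13260 = \frac{1}{-1} + 13260 = -1 + 13260 = 13259$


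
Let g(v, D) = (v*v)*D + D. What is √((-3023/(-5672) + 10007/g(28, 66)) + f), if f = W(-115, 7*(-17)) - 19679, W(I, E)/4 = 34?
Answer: I*√105476264800475140770/73466580 ≈ 139.79*I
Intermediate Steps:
W(I, E) = 136 (W(I, E) = 4*34 = 136)
g(v, D) = D + D*v² (g(v, D) = v²*D + D = D*v² + D = D + D*v²)
f = -19543 (f = 136 - 19679 = -19543)
√((-3023/(-5672) + 10007/g(28, 66)) + f) = √((-3023/(-5672) + 10007/((66*(1 + 28²)))) - 19543) = √((-3023*(-1/5672) + 10007/((66*(1 + 784)))) - 19543) = √((3023/5672 + 10007/((66*785))) - 19543) = √((3023/5672 + 10007/51810) - 19543) = √(106690667/146933160 - 19543) = √(-2871408055213/146933160) = I*√105476264800475140770/73466580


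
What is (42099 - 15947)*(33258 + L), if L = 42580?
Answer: 1983315376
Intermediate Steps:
(42099 - 15947)*(33258 + L) = (42099 - 15947)*(33258 + 42580) = 26152*75838 = 1983315376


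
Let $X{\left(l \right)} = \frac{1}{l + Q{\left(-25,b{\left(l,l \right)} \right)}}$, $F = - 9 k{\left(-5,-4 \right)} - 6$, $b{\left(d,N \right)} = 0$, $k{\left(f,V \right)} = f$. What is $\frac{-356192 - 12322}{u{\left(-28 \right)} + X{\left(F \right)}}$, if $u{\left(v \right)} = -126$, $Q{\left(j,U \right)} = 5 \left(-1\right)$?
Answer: $\frac{12529476}{4283} \approx 2925.4$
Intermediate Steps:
$F = 39$ ($F = \left(-9\right) \left(-5\right) - 6 = 45 - 6 = 39$)
$Q{\left(j,U \right)} = -5$
$X{\left(l \right)} = \frac{1}{-5 + l}$ ($X{\left(l \right)} = \frac{1}{l - 5} = \frac{1}{-5 + l}$)
$\frac{-356192 - 12322}{u{\left(-28 \right)} + X{\left(F \right)}} = \frac{-356192 - 12322}{-126 + \frac{1}{-5 + 39}} = - \frac{368514}{-126 + \frac{1}{34}} = - \frac{368514}{- \frac{4283}{34}} = \left(-368514\right) \left(- \frac{34}{4283}\right) = \frac{12529476}{4283}$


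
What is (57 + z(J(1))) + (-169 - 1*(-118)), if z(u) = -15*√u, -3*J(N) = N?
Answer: 6 - 5*I*√3 ≈ 6.0 - 8.6602*I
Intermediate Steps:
J(N) = -N/3
(57 + z(J(1))) + (-169 - 1*(-118)) = (57 - 15*I*√3/3) + (-169 - 1*(-118)) = (57 - 5*I*√3) + (-169 + 118) = (57 - 5*I*√3) - 51 = 6 - 5*I*√3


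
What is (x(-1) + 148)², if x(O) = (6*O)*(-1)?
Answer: 23716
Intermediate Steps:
x(O) = -6*O
(x(-1) + 148)² = (-6*(-1) + 148)² = (6 + 148)² = 154² = 23716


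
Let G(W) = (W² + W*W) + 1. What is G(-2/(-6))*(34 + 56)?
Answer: 110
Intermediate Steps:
G(W) = 1 + 2*W² (G(W) = (W² + W²) + 1 = 2*W² + 1 = 1 + 2*W²)
G(-2/(-6))*(34 + 56) = (1 + 2*(-2/(-6))²)*(34 + 56) = (1 + 2*(-2*(-⅙))²)*90 = (1 + 2*(⅓)²)*90 = (1 + 2*(⅑))*90 = (1 + 2/9)*90 = (11/9)*90 = 110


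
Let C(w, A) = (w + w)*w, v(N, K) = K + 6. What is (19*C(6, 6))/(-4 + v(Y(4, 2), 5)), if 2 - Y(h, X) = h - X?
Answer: 1368/7 ≈ 195.43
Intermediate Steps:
Y(h, X) = 2 + X - h (Y(h, X) = 2 - (h - X) = 2 + (X - h) = 2 + X - h)
v(N, K) = 6 + K
C(w, A) = 2*w² (C(w, A) = (2*w)*w = 2*w²)
(19*C(6, 6))/(-4 + v(Y(4, 2), 5)) = (19*(2*6²))/(-4 + (6 + 5)) = (19*(2*36))/(-4 + 11) = (19*72)/7 = 1368*(⅐) = 1368/7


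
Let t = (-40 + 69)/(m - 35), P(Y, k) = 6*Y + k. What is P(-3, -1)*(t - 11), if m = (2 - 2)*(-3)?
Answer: 7866/35 ≈ 224.74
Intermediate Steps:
m = 0 (m = 0*(-3) = 0)
P(Y, k) = k + 6*Y
t = -29/35 (t = (-40 + 69)/(0 - 35) = 29/(-35) = 29*(-1/35) = -29/35 ≈ -0.82857)
P(-3, -1)*(t - 11) = (-1 + 6*(-3))*(-29/35 - 11) = (-1 - 18)*(-414/35) = -19*(-414/35) = 7866/35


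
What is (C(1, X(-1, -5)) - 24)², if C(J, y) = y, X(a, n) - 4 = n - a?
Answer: 576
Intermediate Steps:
X(a, n) = 4 + n - a (X(a, n) = 4 + (n - a) = 4 + n - a)
(C(1, X(-1, -5)) - 24)² = ((4 - 5 - 1*(-1)) - 24)² = ((4 - 5 + 1) - 24)² = (0 - 24)² = (-24)² = 576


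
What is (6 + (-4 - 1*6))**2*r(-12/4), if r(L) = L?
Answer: -48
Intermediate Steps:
(6 + (-4 - 1*6))**2*r(-12/4) = (6 + (-4 - 1*6))**2*(-12/4) = (6 + (-4 - 6))**2*(-12*1/4) = (6 - 10)**2*(-3) = (-4)**2*(-3) = 16*(-3) = -48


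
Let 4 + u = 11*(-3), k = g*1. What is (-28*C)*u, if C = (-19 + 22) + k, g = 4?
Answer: 7252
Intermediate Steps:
k = 4 (k = 4*1 = 4)
u = -37 (u = -4 + 11*(-3) = -4 - 33 = -37)
C = 7 (C = (-19 + 22) + 4 = 3 + 4 = 7)
(-28*C)*u = -28*7*(-37) = -196*(-37) = 7252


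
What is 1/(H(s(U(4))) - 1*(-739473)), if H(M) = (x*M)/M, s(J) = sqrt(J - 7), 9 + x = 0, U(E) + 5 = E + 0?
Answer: 1/739464 ≈ 1.3523e-6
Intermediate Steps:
U(E) = -5 + E (U(E) = -5 + (E + 0) = -5 + E)
x = -9 (x = -9 + 0 = -9)
s(J) = sqrt(-7 + J)
H(M) = -9 (H(M) = (-9*M)/M = -9)
1/(H(s(U(4))) - 1*(-739473)) = 1/(-9 - 1*(-739473)) = 1/(-9 + 739473) = 1/739464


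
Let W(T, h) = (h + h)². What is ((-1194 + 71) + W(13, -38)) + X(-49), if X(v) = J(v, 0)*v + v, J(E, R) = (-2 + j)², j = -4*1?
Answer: 2840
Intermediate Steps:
j = -4
J(E, R) = 36 (J(E, R) = (-2 - 4)² = (-6)² = 36)
X(v) = 37*v (X(v) = 36*v + v = 37*v)
W(T, h) = 4*h² (W(T, h) = (2*h)² = 4*h²)
((-1194 + 71) + W(13, -38)) + X(-49) = ((-1194 + 71) + 4*(-38)²) + 37*(-49) = (-1123 + 4*1444) - 1813 = (-1123 + 5776) - 1813 = 4653 - 1813 = 2840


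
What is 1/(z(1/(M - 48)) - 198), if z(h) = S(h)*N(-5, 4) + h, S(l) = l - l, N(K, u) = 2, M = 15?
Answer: -33/6535 ≈ -0.0050497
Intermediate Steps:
S(l) = 0
z(h) = h (z(h) = 0*2 + h = 0 + h = h)
1/(z(1/(M - 48)) - 198) = 1/(1/(15 - 48) - 198) = 1/(1/(-33) - 198) = 1/(-1/33 - 198) = 1/(-6535/33) = -33/6535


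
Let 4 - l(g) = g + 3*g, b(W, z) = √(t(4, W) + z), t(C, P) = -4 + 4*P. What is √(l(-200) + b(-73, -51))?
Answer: √(804 + I*√347) ≈ 28.357 + 0.3285*I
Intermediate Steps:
b(W, z) = √(-4 + z + 4*W) (b(W, z) = √((-4 + 4*W) + z) = √(-4 + z + 4*W))
l(g) = 4 - 4*g (l(g) = 4 - (g + 3*g) = 4 - 4*g)
√(l(-200) + b(-73, -51)) = √((4 - 4*(-200)) + √(-4 - 51 + 4*(-73))) = √((4 + 800) + √(-4 - 51 - 292)) = √(804 + √(-347)) = √(804 + I*√347)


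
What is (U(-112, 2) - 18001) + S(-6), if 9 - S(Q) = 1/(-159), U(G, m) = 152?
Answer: -2836559/159 ≈ -17840.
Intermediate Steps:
S(Q) = 1432/159 (S(Q) = 9 - 1/(-159) = 9 - 1*(-1/159) = 9 + 1/159 = 1432/159)
(U(-112, 2) - 18001) + S(-6) = (152 - 18001) + 1432/159 = -17849 + 1432/159 = -2836559/159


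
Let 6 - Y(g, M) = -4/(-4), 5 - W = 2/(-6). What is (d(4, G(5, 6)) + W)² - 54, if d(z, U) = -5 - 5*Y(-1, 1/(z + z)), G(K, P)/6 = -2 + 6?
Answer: 4990/9 ≈ 554.44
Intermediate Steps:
W = 16/3 (W = 5 - 2/(-6) = 5 - 2*(-1)/6 = 5 - 1*(-⅓) = 5 + ⅓ = 16/3 ≈ 5.3333)
G(K, P) = 24 (G(K, P) = 6*(-2 + 6) = 6*4 = 24)
Y(g, M) = 5 (Y(g, M) = 6 - (-4)/(-4) = 6 - (-4)*(-1)/4 = 6 - 1*1 = 6 - 1 = 5)
d(z, U) = -30 (d(z, U) = -5 - 5*5 = -5 - 25 = -30)
(d(4, G(5, 6)) + W)² - 54 = (-30 + 16/3)² - 54 = (-74/3)² - 54 = 5476/9 - 54 = 4990/9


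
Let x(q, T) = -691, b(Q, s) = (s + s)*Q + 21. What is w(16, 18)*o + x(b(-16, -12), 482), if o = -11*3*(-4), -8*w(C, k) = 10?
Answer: -856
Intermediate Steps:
w(C, k) = -5/4 (w(C, k) = -1/8*10 = -5/4)
b(Q, s) = 21 + 2*Q*s (b(Q, s) = (2*s)*Q + 21 = 2*Q*s + 21 = 21 + 2*Q*s)
o = 132 (o = -33*(-4) = 132)
w(16, 18)*o + x(b(-16, -12), 482) = -5/4*132 - 691 = -165 - 691 = -856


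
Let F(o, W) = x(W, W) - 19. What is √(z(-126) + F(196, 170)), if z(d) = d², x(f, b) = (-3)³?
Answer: √15830 ≈ 125.82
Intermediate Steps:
x(f, b) = -27
F(o, W) = -46 (F(o, W) = -27 - 19 = -46)
√(z(-126) + F(196, 170)) = √((-126)² - 46) = √(15876 - 46) = √15830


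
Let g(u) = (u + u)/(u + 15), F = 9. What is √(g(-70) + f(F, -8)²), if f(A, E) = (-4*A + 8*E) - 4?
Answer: 2*√327261/11 ≈ 104.01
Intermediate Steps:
g(u) = 2*u/(15 + u) (g(u) = (2*u)/(15 + u) = 2*u/(15 + u))
f(A, E) = -4 - 4*A + 8*E
√(g(-70) + f(F, -8)²) = √(2*(-70)/(15 - 70) + (-4 - 4*9 + 8*(-8))²) = √(2*(-70)/(-55) + (-4 - 36 - 64)²) = √(2*(-70)*(-1/55) + (-104)²) = √(28/11 + 10816) = √(119004/11) = 2*√327261/11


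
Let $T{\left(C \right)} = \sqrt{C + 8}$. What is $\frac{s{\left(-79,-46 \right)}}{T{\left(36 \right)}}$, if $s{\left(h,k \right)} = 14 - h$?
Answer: $\frac{93 \sqrt{11}}{22} \approx 14.02$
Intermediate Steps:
$T{\left(C \right)} = \sqrt{8 + C}$
$\frac{s{\left(-79,-46 \right)}}{T{\left(36 \right)}} = \frac{14 - -79}{\sqrt{8 + 36}} = \frac{14 + 79}{\sqrt{44}} = \frac{93}{2 \sqrt{11}} = 93 \frac{\sqrt{11}}{22} = \frac{93 \sqrt{11}}{22}$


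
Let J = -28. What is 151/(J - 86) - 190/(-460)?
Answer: -1195/1311 ≈ -0.91152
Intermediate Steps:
151/(J - 86) - 190/(-460) = 151/(-28 - 86) - 190/(-460) = 151/(-114) - 190*(-1/460) = 151*(-1/114) + 19/46 = -151/114 + 19/46 = -1195/1311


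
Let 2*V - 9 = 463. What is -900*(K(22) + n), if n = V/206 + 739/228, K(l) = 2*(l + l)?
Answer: -162720975/1957 ≈ -83148.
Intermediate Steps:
V = 236 (V = 9/2 + (½)*463 = 9/2 + 463/2 = 236)
K(l) = 4*l (K(l) = 2*(2*l) = 4*l)
n = 103021/23484 (n = 236/206 + 739/228 = 236*(1/206) + 739*(1/228) = 118/103 + 739/228 = 103021/23484 ≈ 4.3869)
-900*(K(22) + n) = -900*(4*22 + 103021/23484) = -900*(88 + 103021/23484) = -900*2169613/23484 = -162720975/1957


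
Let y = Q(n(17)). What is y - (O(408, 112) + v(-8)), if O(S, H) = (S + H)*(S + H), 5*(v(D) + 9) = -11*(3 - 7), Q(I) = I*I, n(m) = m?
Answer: -1350554/5 ≈ -2.7011e+5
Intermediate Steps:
Q(I) = I²
v(D) = -⅕ (v(D) = -9 + (-11*(3 - 7))/5 = -9 + (-11*(-4))/5 = -9 + (⅕)*44 = -9 + 44/5 = -⅕)
O(S, H) = (H + S)² (O(S, H) = (H + S)*(H + S) = (H + S)²)
y = 289 (y = 17² = 289)
y - (O(408, 112) + v(-8)) = 289 - ((112 + 408)² - ⅕) = 289 - (520² - ⅕) = 289 - (270400 - ⅕) = 289 - 1*1351999/5 = 289 - 1351999/5 = -1350554/5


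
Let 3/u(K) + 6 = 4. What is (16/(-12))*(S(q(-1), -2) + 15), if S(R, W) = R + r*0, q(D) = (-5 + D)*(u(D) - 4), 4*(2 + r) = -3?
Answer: -64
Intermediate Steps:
r = -11/4 (r = -2 + (1/4)*(-3) = -2 - 3/4 = -11/4 ≈ -2.7500)
u(K) = -3/2 (u(K) = 3/(-6 + 4) = 3/(-2) = 3*(-1/2) = -3/2)
q(D) = 55/2 - 11*D/2 (q(D) = (-5 + D)*(-3/2 - 4) = (-5 + D)*(-11/2) = 55/2 - 11*D/2)
S(R, W) = R (S(R, W) = R - 11/4*0 = R + 0 = R)
(16/(-12))*(S(q(-1), -2) + 15) = (16/(-12))*((55/2 - 11/2*(-1)) + 15) = (16*(-1/12))*((55/2 + 11/2) + 15) = -4*(33 + 15)/3 = -4/3*48 = -64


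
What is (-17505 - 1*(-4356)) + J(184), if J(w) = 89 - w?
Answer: -13244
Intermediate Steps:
(-17505 - 1*(-4356)) + J(184) = (-17505 - 1*(-4356)) + (89 - 1*184) = (-17505 + 4356) + (89 - 184) = -13149 - 95 = -13244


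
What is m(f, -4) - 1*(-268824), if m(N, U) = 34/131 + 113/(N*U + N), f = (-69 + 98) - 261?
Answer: 24510335491/91176 ≈ 2.6882e+5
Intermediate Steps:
f = -232 (f = 29 - 261 = -232)
m(N, U) = 34/131 + 113/(N + N*U) (m(N, U) = 34*(1/131) + 113/(N + N*U) = 34/131 + 113/(N + N*U))
m(f, -4) - 1*(-268824) = (1/131)*(14803 + 34*(-232) + 34*(-232)*(-4))/(-232*(1 - 4)) - 1*(-268824) = (1/131)*(-1/232)*(14803 - 7888 + 31552)/(-3) + 268824 = (1/131)*(-1/232)*(-⅓)*38467 + 268824 = 38467/91176 + 268824 = 24510335491/91176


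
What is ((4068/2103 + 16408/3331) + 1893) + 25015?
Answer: 62847032992/2335031 ≈ 26915.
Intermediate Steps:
((4068/2103 + 16408/3331) + 1893) + 25015 = ((4068*(1/2103) + 16408*(1/3331)) + 1893) + 25015 = ((1356/701 + 16408/3331) + 1893) + 25015 = (16018844/2335031 + 1893) + 25015 = 4436232527/2335031 + 25015 = 62847032992/2335031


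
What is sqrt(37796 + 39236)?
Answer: 2*sqrt(19258) ≈ 277.55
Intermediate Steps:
sqrt(37796 + 39236) = sqrt(77032) = 2*sqrt(19258)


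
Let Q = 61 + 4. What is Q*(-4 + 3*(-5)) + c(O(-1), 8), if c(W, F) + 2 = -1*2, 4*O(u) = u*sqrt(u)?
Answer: -1239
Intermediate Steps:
O(u) = u**(3/2)/4 (O(u) = (u*sqrt(u))/4 = u**(3/2)/4)
c(W, F) = -4 (c(W, F) = -2 - 1*2 = -2 - 2 = -4)
Q = 65
Q*(-4 + 3*(-5)) + c(O(-1), 8) = 65*(-4 + 3*(-5)) - 4 = 65*(-4 - 15) - 4 = 65*(-19) - 4 = -1235 - 4 = -1239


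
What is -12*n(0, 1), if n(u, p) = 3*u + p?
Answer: -12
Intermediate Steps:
n(u, p) = p + 3*u
-12*n(0, 1) = -12*(1 + 3*0) = -12*(1 + 0) = -12*1 = -12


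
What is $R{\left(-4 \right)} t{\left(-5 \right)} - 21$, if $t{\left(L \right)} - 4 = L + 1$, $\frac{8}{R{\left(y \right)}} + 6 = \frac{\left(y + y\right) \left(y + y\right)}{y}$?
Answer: $-21$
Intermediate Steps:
$R{\left(y \right)} = \frac{8}{-6 + 4 y}$ ($R{\left(y \right)} = \frac{8}{-6 + \frac{\left(y + y\right) \left(y + y\right)}{y}} = \frac{8}{-6 + \frac{2 y 2 y}{y}} = \frac{8}{-6 + \frac{4 y^{2}}{y}} = \frac{8}{-6 + 4 y}$)
$t{\left(L \right)} = 5 + L$ ($t{\left(L \right)} = 4 + \left(L + 1\right) = 4 + \left(1 + L\right) = 5 + L$)
$R{\left(-4 \right)} t{\left(-5 \right)} - 21 = \frac{4}{-3 + 2 \left(-4\right)} \left(5 - 5\right) - 21 = \frac{4}{-3 - 8} \cdot 0 - 21 = \frac{4}{-11} \cdot 0 - 21 = 4 \left(- \frac{1}{11}\right) 0 - 21 = \left(- \frac{4}{11}\right) 0 - 21 = 0 - 21 = -21$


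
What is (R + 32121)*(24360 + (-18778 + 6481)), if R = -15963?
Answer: 194913954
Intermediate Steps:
(R + 32121)*(24360 + (-18778 + 6481)) = (-15963 + 32121)*(24360 + (-18778 + 6481)) = 16158*(24360 - 12297) = 16158*12063 = 194913954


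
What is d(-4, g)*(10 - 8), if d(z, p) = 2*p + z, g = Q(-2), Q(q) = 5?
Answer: 12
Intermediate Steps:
g = 5
d(z, p) = z + 2*p
d(-4, g)*(10 - 8) = (-4 + 2*5)*(10 - 8) = (-4 + 10)*2 = 6*2 = 12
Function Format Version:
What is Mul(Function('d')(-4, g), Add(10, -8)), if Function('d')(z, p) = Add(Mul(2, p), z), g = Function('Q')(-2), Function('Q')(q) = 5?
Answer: 12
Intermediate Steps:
g = 5
Function('d')(z, p) = Add(z, Mul(2, p))
Mul(Function('d')(-4, g), Add(10, -8)) = Mul(Add(-4, Mul(2, 5)), Add(10, -8)) = Mul(Add(-4, 10), 2) = Mul(6, 2) = 12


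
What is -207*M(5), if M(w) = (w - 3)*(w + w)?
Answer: -4140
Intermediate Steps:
M(w) = 2*w*(-3 + w) (M(w) = (-3 + w)*(2*w) = 2*w*(-3 + w))
-207*M(5) = -414*5*(-3 + 5) = -414*5*2 = -207*20 = -4140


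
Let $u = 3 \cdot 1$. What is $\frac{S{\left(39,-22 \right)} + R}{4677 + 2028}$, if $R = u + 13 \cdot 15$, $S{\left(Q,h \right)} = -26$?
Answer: $\frac{172}{6705} \approx 0.025652$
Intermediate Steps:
$u = 3$
$R = 198$ ($R = 3 + 13 \cdot 15 = 3 + 195 = 198$)
$\frac{S{\left(39,-22 \right)} + R}{4677 + 2028} = \frac{-26 + 198}{4677 + 2028} = \frac{172}{6705}$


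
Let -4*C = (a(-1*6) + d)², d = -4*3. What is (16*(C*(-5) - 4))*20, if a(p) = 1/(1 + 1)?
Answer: 51620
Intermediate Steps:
a(p) = ½ (a(p) = 1/2 = ½)
d = -12
C = -529/16 (C = -(½ - 12)²/4 = -(-23/2)²/4 = -¼*529/4 = -529/16 ≈ -33.063)
(16*(C*(-5) - 4))*20 = (16*(-529/16*(-5) - 4))*20 = (16*(2645/16 - 4))*20 = (16*(2581/16))*20 = 2581*20 = 51620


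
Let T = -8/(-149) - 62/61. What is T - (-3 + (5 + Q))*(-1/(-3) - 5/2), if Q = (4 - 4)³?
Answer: 91907/27267 ≈ 3.3706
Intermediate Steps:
Q = 0 (Q = 0³ = 0)
T = -8750/9089 (T = -8*(-1/149) - 62*1/61 = 8/149 - 62/61 = -8750/9089 ≈ -0.96270)
T - (-3 + (5 + Q))*(-1/(-3) - 5/2) = -8750/9089 - (-3 + (5 + 0))*(-1/(-3) - 5/2) = -8750/9089 - (-3 + 5)*(-1*(-⅓) - 5*½) = -8750/9089 - 2*(⅓ - 5/2) = -8750/9089 - 2*(-13)/6 = -8750/9089 - 1*(-13/3) = -8750/9089 + 13/3 = 91907/27267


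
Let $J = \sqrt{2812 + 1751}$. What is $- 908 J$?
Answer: $- 35412 \sqrt{3} \approx -61335.0$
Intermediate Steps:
$J = 39 \sqrt{3}$ ($J = \sqrt{4563} = 39 \sqrt{3} \approx 67.55$)
$- 908 J = - 908 \cdot 39 \sqrt{3} = - 35412 \sqrt{3}$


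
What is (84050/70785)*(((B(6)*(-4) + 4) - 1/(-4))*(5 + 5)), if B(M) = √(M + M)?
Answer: 714425/14157 - 1344800*√3/14157 ≈ -114.07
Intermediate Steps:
B(M) = √2*√M (B(M) = √(2*M) = √2*√M)
(84050/70785)*(((B(6)*(-4) + 4) - 1/(-4))*(5 + 5)) = (84050/70785)*((((√2*√6)*(-4) + 4) - 1/(-4))*(5 + 5)) = (84050*(1/70785))*((((2*√3)*(-4) + 4) - 1*(-¼))*10) = 16810*(((-8*√3 + 4) + ¼)*10)/14157 = 16810*(((4 - 8*√3) + ¼)*10)/14157 = 16810*((17/4 - 8*√3)*10)/14157 = 16810*(85/2 - 80*√3)/14157 = 714425/14157 - 1344800*√3/14157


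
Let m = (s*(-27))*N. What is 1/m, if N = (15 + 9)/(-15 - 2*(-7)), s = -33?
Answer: -1/21384 ≈ -4.6764e-5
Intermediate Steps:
N = -24 (N = 24/(-15 + 14) = 24/(-1) = 24*(-1) = -24)
m = -21384 (m = -33*(-27)*(-24) = 891*(-24) = -21384)
1/m = 1/(-21384) = -1/21384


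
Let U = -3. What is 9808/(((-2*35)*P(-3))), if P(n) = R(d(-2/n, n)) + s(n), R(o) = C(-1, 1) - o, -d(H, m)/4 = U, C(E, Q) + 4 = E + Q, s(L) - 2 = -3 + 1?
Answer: 613/70 ≈ 8.7571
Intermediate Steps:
s(L) = 0 (s(L) = 2 + (-3 + 1) = 2 - 2 = 0)
C(E, Q) = -4 + E + Q (C(E, Q) = -4 + (E + Q) = -4 + E + Q)
d(H, m) = 12 (d(H, m) = -4*(-3) = 12)
R(o) = -4 - o (R(o) = (-4 - 1 + 1) - o = -4 - o)
P(n) = -16 (P(n) = (-4 - 1*12) + 0 = (-4 - 12) + 0 = -16 + 0 = -16)
9808/(((-2*35)*P(-3))) = 9808/((-2*35*(-16))) = 9808/((-70*(-16))) = 9808/1120 = 9808*(1/1120) = 613/70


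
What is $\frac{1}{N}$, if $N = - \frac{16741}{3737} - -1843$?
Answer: $\frac{3737}{6870550} \approx 0.00054392$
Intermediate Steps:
$N = \frac{6870550}{3737}$ ($N = \left(-16741\right) \frac{1}{3737} + 1843 = - \frac{16741}{3737} + 1843 = \frac{6870550}{3737} \approx 1838.5$)
$\frac{1}{N} = \frac{1}{\frac{6870550}{3737}} = \frac{3737}{6870550}$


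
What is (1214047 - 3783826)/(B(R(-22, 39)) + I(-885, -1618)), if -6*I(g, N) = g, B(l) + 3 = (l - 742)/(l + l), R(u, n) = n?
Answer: -100221381/5284 ≈ -18967.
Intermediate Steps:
B(l) = -3 + (-742 + l)/(2*l) (B(l) = -3 + (l - 742)/(l + l) = -3 + (-742 + l)/((2*l)) = -3 + (-742 + l)*(1/(2*l)) = -3 + (-742 + l)/(2*l))
I(g, N) = -g/6
(1214047 - 3783826)/(B(R(-22, 39)) + I(-885, -1618)) = (1214047 - 3783826)/((-5/2 - 371/39) - ⅙*(-885)) = -2569779/((-5/2 - 371*1/39) + 295/2) = -2569779/((-5/2 - 371/39) + 295/2) = -2569779/(-937/78 + 295/2) = -2569779/5284/39 = -2569779*39/5284 = -100221381/5284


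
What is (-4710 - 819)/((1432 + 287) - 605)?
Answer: -5529/1114 ≈ -4.9632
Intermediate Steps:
(-4710 - 819)/((1432 + 287) - 605) = -5529/(1719 - 605) = -5529/1114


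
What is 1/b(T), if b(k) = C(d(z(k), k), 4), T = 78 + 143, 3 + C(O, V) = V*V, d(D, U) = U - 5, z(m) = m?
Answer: 1/13 ≈ 0.076923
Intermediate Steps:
d(D, U) = -5 + U
C(O, V) = -3 + V**2 (C(O, V) = -3 + V*V = -3 + V**2)
T = 221
b(k) = 13 (b(k) = -3 + 4**2 = -3 + 16 = 13)
1/b(T) = 1/13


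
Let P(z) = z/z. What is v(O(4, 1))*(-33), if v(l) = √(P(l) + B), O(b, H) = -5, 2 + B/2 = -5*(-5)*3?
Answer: -231*√3 ≈ -400.10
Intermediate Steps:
P(z) = 1
B = 146 (B = -4 + 2*(-5*(-5)*3) = -4 + 2*(25*3) = -4 + 2*75 = -4 + 150 = 146)
v(l) = 7*√3 (v(l) = √(1 + 146) = √147 = 7*√3)
v(O(4, 1))*(-33) = (7*√3)*(-33) = -231*√3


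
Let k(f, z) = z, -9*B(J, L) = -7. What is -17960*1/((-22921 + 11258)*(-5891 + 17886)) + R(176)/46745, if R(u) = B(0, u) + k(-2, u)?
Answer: 46026615727/11771131113585 ≈ 0.0039101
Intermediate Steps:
B(J, L) = 7/9 (B(J, L) = -⅑*(-7) = 7/9)
R(u) = 7/9 + u
-17960*1/((-22921 + 11258)*(-5891 + 17886)) + R(176)/46745 = -17960*1/((-22921 + 11258)*(-5891 + 17886)) + (7/9 + 176)/46745 = -17960/((-11663*11995)) + (1591/9)*(1/46745) = -17960/(-139897685) + 1591/420705 = -17960*(-1/139897685) + 1591/420705 = 3592/27979537 + 1591/420705 = 46026615727/11771131113585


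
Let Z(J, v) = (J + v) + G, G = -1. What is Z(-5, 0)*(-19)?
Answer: 114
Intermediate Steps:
Z(J, v) = -1 + J + v (Z(J, v) = (J + v) - 1 = -1 + J + v)
Z(-5, 0)*(-19) = (-1 - 5 + 0)*(-19) = -6*(-19) = 114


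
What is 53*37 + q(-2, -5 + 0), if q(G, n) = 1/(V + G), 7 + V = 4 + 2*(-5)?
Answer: 29414/15 ≈ 1960.9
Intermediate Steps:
V = -13 (V = -7 + (4 + 2*(-5)) = -7 + (4 - 10) = -7 - 6 = -13)
q(G, n) = 1/(-13 + G)
53*37 + q(-2, -5 + 0) = 53*37 + 1/(-13 - 2) = 1961 + 1/(-15) = 1961 - 1/15 = 29414/15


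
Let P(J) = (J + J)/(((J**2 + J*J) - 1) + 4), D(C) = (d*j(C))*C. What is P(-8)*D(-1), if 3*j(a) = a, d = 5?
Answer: -80/393 ≈ -0.20356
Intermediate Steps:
j(a) = a/3
D(C) = 5*C**2/3 (D(C) = (5*(C/3))*C = (5*C/3)*C = 5*C**2/3)
P(J) = 2*J/(3 + 2*J**2) (P(J) = (2*J)/(((J**2 + J**2) - 1) + 4) = (2*J)/((2*J**2 - 1) + 4) = (2*J)/((-1 + 2*J**2) + 4) = (2*J)/(3 + 2*J**2) = 2*J/(3 + 2*J**2))
P(-8)*D(-1) = (2*(-8)/(3 + 2*(-8)**2))*((5/3)*(-1)**2) = (2*(-8)/(3 + 2*64))*((5/3)*1) = (2*(-8)/(3 + 128))*(5/3) = (2*(-8)/131)*(5/3) = (2*(-8)*(1/131))*(5/3) = -16/131*5/3 = -80/393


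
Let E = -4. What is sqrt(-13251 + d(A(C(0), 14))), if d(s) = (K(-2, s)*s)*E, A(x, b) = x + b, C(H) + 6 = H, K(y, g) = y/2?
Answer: I*sqrt(13219) ≈ 114.97*I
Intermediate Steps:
K(y, g) = y/2 (K(y, g) = y*(1/2) = y/2)
C(H) = -6 + H
A(x, b) = b + x
d(s) = 4*s (d(s) = (((1/2)*(-2))*s)*(-4) = -s*(-4) = 4*s)
sqrt(-13251 + d(A(C(0), 14))) = sqrt(-13251 + 4*(14 + (-6 + 0))) = sqrt(-13251 + 4*(14 - 6)) = sqrt(-13251 + 4*8) = sqrt(-13251 + 32) = sqrt(-13219) = I*sqrt(13219)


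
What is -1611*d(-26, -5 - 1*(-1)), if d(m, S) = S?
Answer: 6444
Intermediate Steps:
-1611*d(-26, -5 - 1*(-1)) = -1611*(-5 - 1*(-1)) = -1611*(-5 + 1) = -1611*(-4) = 6444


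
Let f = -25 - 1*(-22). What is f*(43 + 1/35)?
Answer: -4518/35 ≈ -129.09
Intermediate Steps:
f = -3 (f = -25 + 22 = -3)
f*(43 + 1/35) = -3*(43 + 1/35) = -3*1506/35 = -4518/35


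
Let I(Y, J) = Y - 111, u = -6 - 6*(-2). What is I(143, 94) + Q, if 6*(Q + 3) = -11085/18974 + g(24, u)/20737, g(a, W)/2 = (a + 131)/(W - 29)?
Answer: 1569349395901/54298009644 ≈ 28.903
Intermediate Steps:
u = 6 (u = -6 + 12 = 6)
I(Y, J) = -111 + Y
g(a, W) = 2*(131 + a)/(-29 + W) (g(a, W) = 2*((a + 131)/(W - 29)) = 2*((131 + a)/(-29 + W)) = 2*(131 + a)/(-29 + W))
Q = -168186912707/54298009644 (Q = -3 + (-11085/18974 + (2*(131 + 24)/(-29 + 6))/20737)/6 = -3 + (-11085*1/18974 + (2*155/(-23))*(1/20737))/6 = -3 + (-11085/18974 + (2*(-1/23)*155)*(1/20737))/6 = -3 + (-11085/18974 - 310/23*1/20737)/6 = -3 + (-11085/18974 - 310/476951)/6 = -3 + (⅙)*(-5292883775/9049668274) = -3 - 5292883775/54298009644 = -168186912707/54298009644 ≈ -3.0975)
I(143, 94) + Q = (-111 + 143) - 168186912707/54298009644 = 32 - 168186912707/54298009644 = 1569349395901/54298009644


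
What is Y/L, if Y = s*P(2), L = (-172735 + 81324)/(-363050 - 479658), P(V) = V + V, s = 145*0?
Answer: 0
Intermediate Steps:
s = 0
P(V) = 2*V
L = 91411/842708 (L = -91411/(-842708) = -91411*(-1/842708) = 91411/842708 ≈ 0.10847)
Y = 0 (Y = 0*(2*2) = 0*4 = 0)
Y/L = 0/(91411/842708) = 0*(842708/91411) = 0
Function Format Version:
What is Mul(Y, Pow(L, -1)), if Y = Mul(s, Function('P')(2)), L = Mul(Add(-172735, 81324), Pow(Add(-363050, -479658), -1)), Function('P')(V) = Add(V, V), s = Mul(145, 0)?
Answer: 0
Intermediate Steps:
s = 0
Function('P')(V) = Mul(2, V)
L = Rational(91411, 842708) (L = Mul(-91411, Pow(-842708, -1)) = Mul(-91411, Rational(-1, 842708)) = Rational(91411, 842708) ≈ 0.10847)
Y = 0 (Y = Mul(0, Mul(2, 2)) = Mul(0, 4) = 0)
Mul(Y, Pow(L, -1)) = Mul(0, Pow(Rational(91411, 842708), -1)) = Mul(0, Rational(842708, 91411)) = 0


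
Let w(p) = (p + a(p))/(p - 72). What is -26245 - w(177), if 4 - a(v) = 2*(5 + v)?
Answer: -918514/35 ≈ -26243.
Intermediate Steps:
a(v) = -6 - 2*v (a(v) = 4 - 2*(5 + v) = 4 - (10 + 2*v) = 4 + (-10 - 2*v) = -6 - 2*v)
w(p) = (-6 - p)/(-72 + p) (w(p) = (p + (-6 - 2*p))/(p - 72) = (-6 - p)/(-72 + p))
-26245 - w(177) = -26245 - (-6 - 1*177)/(-72 + 177) = -26245 - (-6 - 177)/105 = -26245 - (-183)/105 = -26245 - 1*(-61/35) = -26245 + 61/35 = -918514/35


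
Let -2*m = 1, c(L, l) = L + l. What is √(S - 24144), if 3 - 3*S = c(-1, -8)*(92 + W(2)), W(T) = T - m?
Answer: I*√95438/2 ≈ 154.47*I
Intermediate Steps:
m = -½ (m = -½*1 = -½ ≈ -0.50000)
W(T) = ½ + T (W(T) = T - 1*(-½) = T + ½ = ½ + T)
S = 569/2 (S = 1 - (-1 - 8)*(92 + (½ + 2))/3 = 1 - (-3)*(92 + 5/2) = 1 - (-3)*189/2 = 1 - ⅓*(-1701/2) = 1 + 567/2 = 569/2 ≈ 284.50)
√(S - 24144) = √(569/2 - 24144) = √(-47719/2) = I*√95438/2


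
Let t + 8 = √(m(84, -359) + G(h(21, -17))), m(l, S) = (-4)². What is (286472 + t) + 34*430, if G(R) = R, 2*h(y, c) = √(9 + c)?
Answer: 301084 + √(16 + I*√2) ≈ 3.0109e+5 + 0.1766*I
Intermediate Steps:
m(l, S) = 16
h(y, c) = √(9 + c)/2
t = -8 + √(16 + I*√2) (t = -8 + √(16 + √(9 - 17)/2) = -8 + √(16 + √(-8)/2) = -8 + √(16 + (2*I*√2)/2) = -8 + √(16 + I*√2) ≈ -3.9961 + 0.1766*I)
(286472 + t) + 34*430 = (286472 + (-8 + √(16 + I*√2))) + 34*430 = (286464 + √(16 + I*√2)) + 14620 = 301084 + √(16 + I*√2)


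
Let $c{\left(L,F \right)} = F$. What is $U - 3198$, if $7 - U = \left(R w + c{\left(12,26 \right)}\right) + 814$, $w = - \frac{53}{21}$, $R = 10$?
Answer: $- \frac{84121}{21} \approx -4005.8$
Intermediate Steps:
$w = - \frac{53}{21}$ ($w = \left(-53\right) \frac{1}{21} = - \frac{53}{21} \approx -2.5238$)
$U = - \frac{16963}{21}$ ($U = 7 - \left(\left(10 \left(- \frac{53}{21}\right) + 26\right) + 814\right) = 7 - \left(\left(- \frac{530}{21} + 26\right) + 814\right) = 7 - \left(\frac{16}{21} + 814\right) = 7 - \frac{17110}{21} = - \frac{16963}{21} \approx -807.76$)
$U - 3198 = - \frac{16963}{21} - 3198 = - \frac{84121}{21}$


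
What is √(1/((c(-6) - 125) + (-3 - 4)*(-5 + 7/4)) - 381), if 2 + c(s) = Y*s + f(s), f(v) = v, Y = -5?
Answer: I*√39259905/321 ≈ 19.52*I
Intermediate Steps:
c(s) = -2 - 4*s (c(s) = -2 + (-5*s + s) = -2 - 4*s)
√(1/((c(-6) - 125) + (-3 - 4)*(-5 + 7/4)) - 381) = √(1/(((-2 - 4*(-6)) - 125) + (-3 - 4)*(-5 + 7/4)) - 381) = √(1/(((-2 + 24) - 125) - 7*(-5 + 7*(¼))) - 381) = √(1/((22 - 125) - 7*(-5 + 7/4)) - 381) = √(1/(-103 - 7*(-13/4)) - 381) = √(1/(-103 + 91/4) - 381) = √(1/(-321/4) - 381) = √(-4/321 - 381) = √(-122305/321) = I*√39259905/321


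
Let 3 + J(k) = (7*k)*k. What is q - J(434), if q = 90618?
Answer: -1227871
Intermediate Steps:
J(k) = -3 + 7*k**2 (J(k) = -3 + (7*k)*k = -3 + 7*k**2)
q - J(434) = 90618 - (-3 + 7*434**2) = 90618 - (-3 + 7*188356) = 90618 - (-3 + 1318492) = 90618 - 1*1318489 = 90618 - 1318489 = -1227871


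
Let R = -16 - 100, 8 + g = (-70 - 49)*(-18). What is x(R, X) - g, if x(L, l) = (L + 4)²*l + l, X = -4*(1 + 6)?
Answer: -353394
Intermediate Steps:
g = 2134 (g = -8 + (-70 - 49)*(-18) = -8 - 119*(-18) = -8 + 2142 = 2134)
R = -116
X = -28 (X = -4*7 = -28)
x(L, l) = l + l*(4 + L)² (x(L, l) = (4 + L)²*l + l = l*(4 + L)² + l = l + l*(4 + L)²)
x(R, X) - g = -28*(1 + (4 - 116)²) - 1*2134 = -28*(1 + (-112)²) - 2134 = -28*(1 + 12544) - 2134 = -28*12545 - 2134 = -351260 - 2134 = -353394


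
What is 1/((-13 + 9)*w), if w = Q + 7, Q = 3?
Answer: -1/40 ≈ -0.025000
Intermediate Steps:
w = 10 (w = 3 + 7 = 10)
1/((-13 + 9)*w) = 1/((-13 + 9)*10) = 1/(-4*10) = 1/(-40) = -1/40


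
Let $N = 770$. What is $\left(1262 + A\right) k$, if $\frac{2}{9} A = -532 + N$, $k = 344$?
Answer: $802552$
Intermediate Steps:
$A = 1071$ ($A = \frac{9 \left(-532 + 770\right)}{2} = \frac{9}{2} \cdot 238 = 1071$)
$\left(1262 + A\right) k = \left(1262 + 1071\right) 344 = 2333 \cdot 344 = 802552$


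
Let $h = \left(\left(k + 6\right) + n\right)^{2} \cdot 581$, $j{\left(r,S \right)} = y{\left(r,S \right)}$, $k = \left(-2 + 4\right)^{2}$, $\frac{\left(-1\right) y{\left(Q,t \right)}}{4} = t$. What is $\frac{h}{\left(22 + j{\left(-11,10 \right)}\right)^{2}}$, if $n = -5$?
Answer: $\frac{14525}{324} \approx 44.83$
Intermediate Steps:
$y{\left(Q,t \right)} = - 4 t$
$k = 4$ ($k = 2^{2} = 4$)
$j{\left(r,S \right)} = - 4 S$
$h = 14525$ ($h = \left(\left(4 + 6\right) - 5\right)^{2} \cdot 581 = \left(10 - 5\right)^{2} \cdot 581 = 5^{2} \cdot 581 = 25 \cdot 581 = 14525$)
$\frac{h}{\left(22 + j{\left(-11,10 \right)}\right)^{2}} = \frac{14525}{\left(22 - 40\right)^{2}} = \frac{14525}{\left(-18\right)^{2}} = \frac{14525}{324}$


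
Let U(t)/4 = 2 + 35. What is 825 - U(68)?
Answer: 677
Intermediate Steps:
U(t) = 148 (U(t) = 4*(2 + 35) = 4*37 = 148)
825 - U(68) = 825 - 1*148 = 825 - 148 = 677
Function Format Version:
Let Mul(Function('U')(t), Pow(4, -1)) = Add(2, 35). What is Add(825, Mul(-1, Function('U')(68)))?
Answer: 677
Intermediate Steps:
Function('U')(t) = 148 (Function('U')(t) = Mul(4, Add(2, 35)) = Mul(4, 37) = 148)
Add(825, Mul(-1, Function('U')(68))) = Add(825, Mul(-1, 148)) = Add(825, -148) = 677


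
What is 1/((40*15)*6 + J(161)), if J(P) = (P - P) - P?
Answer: 1/3439 ≈ 0.00029078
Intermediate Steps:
J(P) = -P (J(P) = 0 - P = -P)
1/((40*15)*6 + J(161)) = 1/((40*15)*6 - 1*161) = 1/(600*6 - 161) = 1/(3600 - 161) = 1/3439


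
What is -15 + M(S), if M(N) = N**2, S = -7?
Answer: 34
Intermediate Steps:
-15 + M(S) = -15 + (-7)**2 = -15 + 49 = 34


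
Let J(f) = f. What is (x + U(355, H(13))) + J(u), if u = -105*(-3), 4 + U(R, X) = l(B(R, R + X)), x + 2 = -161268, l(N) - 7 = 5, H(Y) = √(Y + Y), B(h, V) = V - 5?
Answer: -160947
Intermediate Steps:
B(h, V) = -5 + V
H(Y) = √2*√Y (H(Y) = √(2*Y) = √2*√Y)
l(N) = 12 (l(N) = 7 + 5 = 12)
x = -161270 (x = -2 - 161268 = -161270)
U(R, X) = 8 (U(R, X) = -4 + 12 = 8)
u = 315
(x + U(355, H(13))) + J(u) = (-161270 + 8) + 315 = -161262 + 315 = -160947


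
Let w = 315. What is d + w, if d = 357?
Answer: 672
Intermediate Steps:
d + w = 357 + 315 = 672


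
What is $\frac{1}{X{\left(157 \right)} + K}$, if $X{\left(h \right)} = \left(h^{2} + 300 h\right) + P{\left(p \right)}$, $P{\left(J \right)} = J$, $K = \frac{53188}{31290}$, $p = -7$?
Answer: $\frac{15645}{1122430184} \approx 1.3939 \cdot 10^{-5}$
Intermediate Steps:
$K = \frac{26594}{15645}$ ($K = 53188 \cdot \frac{1}{31290} = \frac{26594}{15645} \approx 1.6998$)
$X{\left(h \right)} = -7 + h^{2} + 300 h$ ($X{\left(h \right)} = \left(h^{2} + 300 h\right) - 7 = -7 + h^{2} + 300 h$)
$\frac{1}{X{\left(157 \right)} + K} = \frac{1}{\left(-7 + 157^{2} + 300 \cdot 157\right) + \frac{26594}{15645}} = \frac{1}{\left(-7 + 24649 + 47100\right) + \frac{26594}{15645}} = \frac{1}{71742 + \frac{26594}{15645}} = \frac{1}{\frac{1122430184}{15645}} = \frac{15645}{1122430184}$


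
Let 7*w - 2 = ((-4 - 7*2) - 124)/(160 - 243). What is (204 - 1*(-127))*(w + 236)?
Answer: 6498192/83 ≈ 78292.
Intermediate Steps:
w = 44/83 (w = 2/7 + (((-4 - 7*2) - 124)/(160 - 243))/7 = 2/7 + (((-4 - 14) - 124)/(-83))/7 = 2/7 + ((-18 - 124)*(-1/83))/7 = 2/7 + (-142*(-1/83))/7 = 2/7 + (⅐)*(142/83) = 2/7 + 142/581 = 44/83 ≈ 0.53012)
(204 - 1*(-127))*(w + 236) = (204 - 1*(-127))*(44/83 + 236) = (204 + 127)*(19632/83) = 331*(19632/83) = 6498192/83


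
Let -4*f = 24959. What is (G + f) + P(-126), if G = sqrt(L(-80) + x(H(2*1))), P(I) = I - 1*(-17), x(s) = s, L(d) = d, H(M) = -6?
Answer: -25395/4 + I*sqrt(86) ≈ -6348.8 + 9.2736*I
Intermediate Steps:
f = -24959/4 (f = -1/4*24959 = -24959/4 ≈ -6239.8)
P(I) = 17 + I (P(I) = I + 17 = 17 + I)
G = I*sqrt(86) (G = sqrt(-80 - 6) = sqrt(-86) = I*sqrt(86) ≈ 9.2736*I)
(G + f) + P(-126) = (I*sqrt(86) - 24959/4) + (17 - 126) = (-24959/4 + I*sqrt(86)) - 109 = -25395/4 + I*sqrt(86)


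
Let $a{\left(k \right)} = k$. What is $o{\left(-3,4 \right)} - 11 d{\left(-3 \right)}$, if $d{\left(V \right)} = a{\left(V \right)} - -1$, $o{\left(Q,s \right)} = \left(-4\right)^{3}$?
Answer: $-42$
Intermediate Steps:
$o{\left(Q,s \right)} = -64$
$d{\left(V \right)} = 1 + V$ ($d{\left(V \right)} = V - -1 = V + 1 = 1 + V$)
$o{\left(-3,4 \right)} - 11 d{\left(-3 \right)} = -64 - 11 \left(1 - 3\right) = -64 - -22 = -64 + 22 = -42$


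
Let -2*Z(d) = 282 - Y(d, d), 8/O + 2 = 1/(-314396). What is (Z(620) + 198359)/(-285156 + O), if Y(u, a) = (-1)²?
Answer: -249276810541/358613223752 ≈ -0.69511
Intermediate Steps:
O = -2515168/628793 (O = 8/(-2 + 1/(-314396)) = 8/(-2 - 1/314396) = 8/(-628793/314396) = 8*(-314396/628793) = -2515168/628793 ≈ -4.0000)
Y(u, a) = 1
Z(d) = -281/2 (Z(d) = -(282 - 1*1)/2 = -(282 - 1)/2 = -½*281 = -281/2)
(Z(620) + 198359)/(-285156 + O) = (-281/2 + 198359)/(-285156 - 2515168/628793) = 396437/(2*(-179306611876/628793)) = (396437/2)*(-628793/179306611876) = -249276810541/358613223752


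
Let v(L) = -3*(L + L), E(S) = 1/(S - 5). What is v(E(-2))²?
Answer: 36/49 ≈ 0.73469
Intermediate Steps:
E(S) = 1/(-5 + S)
v(L) = -6*L
v(E(-2))² = (-6/(-5 - 2))² = (-6/(-7))² = (-6*(-⅐))² = (6/7)² = 36/49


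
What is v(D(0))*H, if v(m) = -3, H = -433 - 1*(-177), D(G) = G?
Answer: 768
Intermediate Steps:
H = -256 (H = -433 + 177 = -256)
v(D(0))*H = -3*(-256) = 768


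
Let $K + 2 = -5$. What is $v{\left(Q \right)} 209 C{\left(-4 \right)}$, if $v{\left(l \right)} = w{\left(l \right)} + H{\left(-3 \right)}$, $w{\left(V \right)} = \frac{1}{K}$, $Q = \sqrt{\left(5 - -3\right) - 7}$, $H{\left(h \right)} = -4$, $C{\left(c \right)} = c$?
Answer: $\frac{24244}{7} \approx 3463.4$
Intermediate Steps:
$K = -7$ ($K = -2 - 5 = -7$)
$Q = 1$ ($Q = \sqrt{\left(5 + 3\right) - 7} = \sqrt{8 - 7} = \sqrt{1} = 1$)
$w{\left(V \right)} = - \frac{1}{7}$ ($w{\left(V \right)} = \frac{1}{-7} = - \frac{1}{7}$)
$v{\left(l \right)} = - \frac{29}{7}$ ($v{\left(l \right)} = - \frac{1}{7} - 4 = - \frac{29}{7}$)
$v{\left(Q \right)} 209 C{\left(-4 \right)} = \left(- \frac{29}{7}\right) 209 \left(-4\right) = \left(- \frac{6061}{7}\right) \left(-4\right) = \frac{24244}{7}$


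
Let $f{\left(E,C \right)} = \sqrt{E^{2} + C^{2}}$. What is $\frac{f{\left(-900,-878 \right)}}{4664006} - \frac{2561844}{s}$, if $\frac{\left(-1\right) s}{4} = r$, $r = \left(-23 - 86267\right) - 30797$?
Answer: $- \frac{213487}{39029} + \frac{\sqrt{395221}}{2332003} \approx -5.4697$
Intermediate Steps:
$r = -117087$ ($r = \left(-23 - 86267\right) - 30797 = -86290 - 30797 = -117087$)
$f{\left(E,C \right)} = \sqrt{C^{2} + E^{2}}$
$s = 468348$ ($s = \left(-4\right) \left(-117087\right) = 468348$)
$\frac{f{\left(-900,-878 \right)}}{4664006} - \frac{2561844}{s} = \frac{\sqrt{\left(-878\right)^{2} + \left(-900\right)^{2}}}{4664006} - \frac{2561844}{468348} = \sqrt{770884 + 810000} \cdot \frac{1}{4664006} - \frac{213487}{39029} = \sqrt{1580884} \cdot \frac{1}{4664006} - \frac{213487}{39029} = 2 \sqrt{395221} \cdot \frac{1}{4664006} - \frac{213487}{39029} = \frac{\sqrt{395221}}{2332003} - \frac{213487}{39029} = - \frac{213487}{39029} + \frac{\sqrt{395221}}{2332003}$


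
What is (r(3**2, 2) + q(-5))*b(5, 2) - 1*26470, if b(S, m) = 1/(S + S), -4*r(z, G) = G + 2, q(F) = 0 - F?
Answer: -132348/5 ≈ -26470.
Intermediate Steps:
q(F) = -F
r(z, G) = -1/2 - G/4 (r(z, G) = -(G + 2)/4 = -(2 + G)/4 = -1/2 - G/4)
b(S, m) = 1/(2*S)
(r(3**2, 2) + q(-5))*b(5, 2) - 1*26470 = ((-1/2 - 1/4*2) - 1*(-5))*((1/2)/5) - 1*26470 = ((-1/2 - 1/2) + 5)*((1/2)*(1/5)) - 26470 = (-1 + 5)*(1/10) - 26470 = 4*(1/10) - 26470 = 2/5 - 26470 = -132348/5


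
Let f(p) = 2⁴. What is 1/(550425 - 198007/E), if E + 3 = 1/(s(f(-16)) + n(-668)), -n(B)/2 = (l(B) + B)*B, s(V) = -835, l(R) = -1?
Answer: 2683858/1654403363983 ≈ 1.6223e-6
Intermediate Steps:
f(p) = 16
n(B) = -2*B*(-1 + B) (n(B) = -2*(-1 + B)*B = -2*B*(-1 + B))
E = -2683858/894619 (E = -3 + 1/(-835 + 2*(-668)*(1 - 1*(-668))) = -3 + 1/(-835 + 2*(-668)*(1 + 668)) = -3 + 1/(-835 + 2*(-668)*669) = -3 + 1/(-835 - 893784) = -3 + 1/(-894619) = -3 - 1/894619 = -2683858/894619 ≈ -3.0000)
1/(550425 - 198007/E) = 1/(550425 - 198007/(-2683858/894619)) = 1/(550425 - 198007*(-894619/2683858)) = 1/(550425 + 177140824333/2683858) = 1/(1654403363983/2683858) = 2683858/1654403363983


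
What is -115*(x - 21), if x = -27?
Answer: 5520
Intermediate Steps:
-115*(x - 21) = -115*(-27 - 21) = -115*(-48) = 5520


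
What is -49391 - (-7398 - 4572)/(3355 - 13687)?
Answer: -4050157/82 ≈ -49392.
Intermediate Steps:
-49391 - (-7398 - 4572)/(3355 - 13687) = -49391 - (-11970)/(-10332) = -49391 - (-11970)*(-1)/10332 = -49391 - 1*95/82 = -49391 - 95/82 = -4050157/82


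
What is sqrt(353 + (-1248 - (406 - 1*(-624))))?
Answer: 5*I*sqrt(77) ≈ 43.875*I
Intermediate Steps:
sqrt(353 + (-1248 - (406 - 1*(-624)))) = sqrt(353 + (-1248 - (406 + 624))) = sqrt(353 + (-1248 - 1*1030)) = sqrt(353 + (-1248 - 1030)) = sqrt(353 - 2278) = sqrt(-1925) = 5*I*sqrt(77)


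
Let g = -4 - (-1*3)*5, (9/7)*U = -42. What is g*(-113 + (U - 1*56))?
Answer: -6655/3 ≈ -2218.3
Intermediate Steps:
U = -98/3 (U = (7/9)*(-42) = -98/3 ≈ -32.667)
g = 11 (g = -4 - (-3)*5 = -4 - 1*(-15) = -4 + 15 = 11)
g*(-113 + (U - 1*56)) = 11*(-113 + (-98/3 - 1*56)) = 11*(-113 + (-98/3 - 56)) = 11*(-113 - 266/3) = 11*(-605/3) = -6655/3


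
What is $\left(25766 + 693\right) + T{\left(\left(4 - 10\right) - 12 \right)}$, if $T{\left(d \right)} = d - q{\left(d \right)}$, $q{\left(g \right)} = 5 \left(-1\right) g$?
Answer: $26351$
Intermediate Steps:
$q{\left(g \right)} = - 5 g$
$T{\left(d \right)} = 6 d$ ($T{\left(d \right)} = d - - 5 d = d + 5 d = 6 d$)
$\left(25766 + 693\right) + T{\left(\left(4 - 10\right) - 12 \right)} = \left(25766 + 693\right) + 6 \left(\left(4 - 10\right) - 12\right) = 26459 + 6 \left(-6 - 12\right) = 26459 + 6 \left(-18\right) = 26459 - 108 = 26351$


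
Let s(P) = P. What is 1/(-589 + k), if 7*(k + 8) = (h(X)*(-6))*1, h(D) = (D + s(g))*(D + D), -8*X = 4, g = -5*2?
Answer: -1/606 ≈ -0.0016502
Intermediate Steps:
g = -10
X = -½ (X = -⅛*4 = -½ ≈ -0.50000)
h(D) = 2*D*(-10 + D) (h(D) = (D - 10)*(D + D) = (-10 + D)*(2*D) = 2*D*(-10 + D))
k = -17 (k = -8 + (((2*(-½)*(-10 - ½))*(-6))*1)/7 = -8 + (((2*(-½)*(-21/2))*(-6))*1)/7 = -8 + (((21/2)*(-6))*1)/7 = -8 + (-63*1)/7 = -8 + (⅐)*(-63) = -8 - 9 = -17)
1/(-589 + k) = 1/(-589 - 17) = 1/(-606) = -1/606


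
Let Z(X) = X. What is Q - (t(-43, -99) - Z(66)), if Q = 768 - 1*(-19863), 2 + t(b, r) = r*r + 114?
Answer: 10784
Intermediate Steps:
t(b, r) = 112 + r**2 (t(b, r) = -2 + (r*r + 114) = -2 + (r**2 + 114) = -2 + (114 + r**2) = 112 + r**2)
Q = 20631 (Q = 768 + 19863 = 20631)
Q - (t(-43, -99) - Z(66)) = 20631 - ((112 + (-99)**2) - 1*66) = 20631 - ((112 + 9801) - 66) = 20631 - (9913 - 66) = 20631 - 1*9847 = 20631 - 9847 = 10784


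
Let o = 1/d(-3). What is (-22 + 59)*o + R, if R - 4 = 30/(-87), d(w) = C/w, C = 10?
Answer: -2159/290 ≈ -7.4448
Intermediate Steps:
d(w) = 10/w
o = -3/10 (o = 1/(10/(-3)) = 1/(10*(-⅓)) = 1/(-10/3) = -3/10 ≈ -0.30000)
R = 106/29 (R = 4 + 30/(-87) = 4 + 30*(-1/87) = 4 - 10/29 = 106/29 ≈ 3.6552)
(-22 + 59)*o + R = (-22 + 59)*(-3/10) + 106/29 = 37*(-3/10) + 106/29 = -111/10 + 106/29 = -2159/290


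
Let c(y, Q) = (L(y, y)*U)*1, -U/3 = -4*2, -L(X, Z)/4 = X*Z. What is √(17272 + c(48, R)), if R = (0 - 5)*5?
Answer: 2*I*√50978 ≈ 451.57*I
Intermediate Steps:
L(X, Z) = -4*X*Z
U = 24 (U = -(-12)*2 = -3*(-8) = 24)
R = -25 (R = -5*5 = -25)
c(y, Q) = -96*y² (c(y, Q) = (-4*y*y*24)*1 = (-4*y²*24)*1 = -96*y²*1 = -96*y²)
√(17272 + c(48, R)) = √(17272 - 96*48²) = √(17272 - 96*2304) = √(17272 - 221184) = √(-203912) = 2*I*√50978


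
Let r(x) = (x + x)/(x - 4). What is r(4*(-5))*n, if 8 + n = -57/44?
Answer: -2045/132 ≈ -15.492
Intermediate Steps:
r(x) = 2*x/(-4 + x) (r(x) = (2*x)/(-4 + x) = 2*x/(-4 + x))
n = -409/44 (n = -8 - 57/44 = -409/44 ≈ -9.2955)
r(4*(-5))*n = (2*(4*(-5))/(-4 + 4*(-5)))*(-409/44) = (2*(-20)/(-4 - 20))*(-409/44) = (2*(-20)/(-24))*(-409/44) = (2*(-20)*(-1/24))*(-409/44) = (5/3)*(-409/44) = -2045/132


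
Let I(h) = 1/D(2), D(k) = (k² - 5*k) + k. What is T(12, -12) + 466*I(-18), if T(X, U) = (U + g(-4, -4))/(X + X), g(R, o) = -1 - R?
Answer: -935/8 ≈ -116.88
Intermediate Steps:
D(k) = k² - 4*k
T(X, U) = (3 + U)/(2*X) (T(X, U) = (U + (-1 - 1*(-4)))/(X + X) = (U + (-1 + 4))/((2*X)) = (U + 3)*(1/(2*X)) = (3 + U)*(1/(2*X)) = (3 + U)/(2*X))
I(h) = -¼ (I(h) = 1/(2*(-4 + 2)) = 1/(2*(-2)) = 1/(-4) = -¼)
T(12, -12) + 466*I(-18) = (½)*(3 - 12)/12 + 466*(-¼) = (½)*(1/12)*(-9) - 233/2 = -3/8 - 233/2 = -935/8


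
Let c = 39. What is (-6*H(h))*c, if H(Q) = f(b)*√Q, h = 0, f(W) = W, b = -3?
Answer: 0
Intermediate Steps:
H(Q) = -3*√Q
(-6*H(h))*c = -(-18)*√0*39 = -(-18)*0*39 = -6*0*39 = 0*39 = 0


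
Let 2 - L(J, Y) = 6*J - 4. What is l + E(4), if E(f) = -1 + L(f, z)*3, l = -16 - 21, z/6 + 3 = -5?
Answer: -92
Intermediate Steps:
z = -48 (z = -18 + 6*(-5) = -18 - 30 = -48)
L(J, Y) = 6 - 6*J (L(J, Y) = 2 - (6*J - 4) = 2 - (-4 + 6*J) = 2 + (4 - 6*J) = 6 - 6*J)
l = -37
E(f) = 17 - 18*f (E(f) = -1 + (6 - 6*f)*3 = -1 + (18 - 18*f) = 17 - 18*f)
l + E(4) = -37 + (17 - 18*4) = -37 + (17 - 72) = -37 - 55 = -92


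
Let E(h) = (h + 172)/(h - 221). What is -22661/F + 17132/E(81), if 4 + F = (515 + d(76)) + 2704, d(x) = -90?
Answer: -7500983233/790625 ≈ -9487.4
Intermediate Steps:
F = 3125 (F = -4 + ((515 - 90) + 2704) = -4 + (425 + 2704) = -4 + 3129 = 3125)
E(h) = (172 + h)/(-221 + h)
-22661/F + 17132/E(81) = -22661/3125 + 17132/(((172 + 81)/(-221 + 81))) = -22661*1/3125 + 17132/((253/(-140))) = -22661/3125 + 17132/((-1/140*253)) = -22661/3125 + 17132/(-253/140) = -22661/3125 + 17132*(-140/253) = -22661/3125 - 2398480/253 = -7500983233/790625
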